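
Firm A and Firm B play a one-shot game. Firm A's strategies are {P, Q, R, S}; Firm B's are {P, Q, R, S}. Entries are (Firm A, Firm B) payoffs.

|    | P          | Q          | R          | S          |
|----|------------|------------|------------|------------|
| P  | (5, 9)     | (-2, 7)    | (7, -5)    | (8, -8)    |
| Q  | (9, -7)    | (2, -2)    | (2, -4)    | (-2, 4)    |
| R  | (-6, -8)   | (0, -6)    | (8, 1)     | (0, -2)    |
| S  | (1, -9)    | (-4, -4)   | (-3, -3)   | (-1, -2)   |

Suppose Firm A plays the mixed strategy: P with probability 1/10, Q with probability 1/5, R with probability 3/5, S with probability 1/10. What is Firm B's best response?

R

Compute Firm B's expected payoff from each pure strategy against the given mix.
P: (1/10)·9 + (1/5)·(-7) + (3/5)·(-8) + (1/10)·(-9) = -31/5
Q: (1/10)·7 + (1/5)·(-2) + (3/5)·(-6) + (1/10)·(-4) = -37/10
R: (1/10)·(-5) + (1/5)·(-4) + (3/5)·1 + (1/10)·(-3) = -1
S: (1/10)·(-8) + (1/5)·4 + (3/5)·(-2) + (1/10)·(-2) = -7/5
Highest expected payoff is -1, from R.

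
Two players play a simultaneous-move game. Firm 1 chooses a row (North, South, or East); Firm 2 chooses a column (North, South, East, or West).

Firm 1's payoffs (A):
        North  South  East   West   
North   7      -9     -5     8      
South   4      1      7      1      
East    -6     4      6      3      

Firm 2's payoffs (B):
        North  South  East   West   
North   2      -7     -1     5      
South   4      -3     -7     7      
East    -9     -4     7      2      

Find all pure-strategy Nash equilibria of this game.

(North, West)

A profile is a Nash equilibrium when each player is best-responding to the other.
Firm 1's best responses — vs North: North (payoff 7); vs South: East (payoff 4); vs East: South (payoff 7); vs West: North (payoff 8).
Firm 2's best responses — vs North: West (payoff 5); vs South: West (payoff 7); vs East: East (payoff 7).
The only mutual best response is (North, West); neither player gains by switching there.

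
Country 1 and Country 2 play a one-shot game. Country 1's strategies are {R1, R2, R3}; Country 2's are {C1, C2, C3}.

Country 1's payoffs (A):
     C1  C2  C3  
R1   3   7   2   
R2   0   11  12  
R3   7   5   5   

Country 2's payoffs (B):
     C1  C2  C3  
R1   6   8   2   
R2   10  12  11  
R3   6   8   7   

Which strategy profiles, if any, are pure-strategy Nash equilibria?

(R2, C2)

Find each player's best response to every opponent strategy; NE are the intersections.
Country 1's best responses — vs C1: R3 (payoff 7); vs C2: R2 (payoff 11); vs C3: R2 (payoff 12).
Country 2's best responses — vs R1: C2 (payoff 8); vs R2: C2 (payoff 12); vs R3: C2 (payoff 8).
The only mutual best response is (R2, C2); neither player gains by switching there.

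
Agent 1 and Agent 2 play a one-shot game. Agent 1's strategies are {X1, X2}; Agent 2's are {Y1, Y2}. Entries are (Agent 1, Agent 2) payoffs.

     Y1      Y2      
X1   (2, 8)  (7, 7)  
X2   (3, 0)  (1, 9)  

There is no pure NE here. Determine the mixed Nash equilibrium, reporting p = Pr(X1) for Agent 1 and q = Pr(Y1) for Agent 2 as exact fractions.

p = 9/10, q = 6/7

In a mixed NE each player is indifferent between their pure strategies, so the opponent's mix sets the indifference.
Agent 2 indifferent between Y1 and Y2: p·8 + (1−p)·0 = p·7 + (1−p)·9 ⟹ 0 + 8p = 9 + (-2)p ⟹ p = 9/10.
Agent 1 indifferent between X1 and X2: q·2 + (1−q)·7 = q·3 + (1−q)·1 ⟹ 7 + (-5)q = 1 + 2q ⟹ q = 6/7.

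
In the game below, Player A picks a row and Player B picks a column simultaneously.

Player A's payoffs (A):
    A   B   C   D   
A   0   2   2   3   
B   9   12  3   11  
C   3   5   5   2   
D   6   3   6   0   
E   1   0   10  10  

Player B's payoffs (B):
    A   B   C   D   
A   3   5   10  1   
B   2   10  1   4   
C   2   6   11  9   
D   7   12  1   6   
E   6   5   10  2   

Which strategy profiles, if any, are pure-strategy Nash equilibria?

(B, B) and (E, C)

A profile is a Nash equilibrium when each player is best-responding to the other.
Player A's best responses — vs A: B (payoff 9); vs B: B (payoff 12); vs C: E (payoff 10); vs D: B (payoff 11).
Player B's best responses — vs A: C (payoff 10); vs B: B (payoff 10); vs C: C (payoff 11); vs D: B (payoff 12); vs E: C (payoff 10).
Mutual best responses occur at (B, B) and (E, C); at each, neither player gains by switching.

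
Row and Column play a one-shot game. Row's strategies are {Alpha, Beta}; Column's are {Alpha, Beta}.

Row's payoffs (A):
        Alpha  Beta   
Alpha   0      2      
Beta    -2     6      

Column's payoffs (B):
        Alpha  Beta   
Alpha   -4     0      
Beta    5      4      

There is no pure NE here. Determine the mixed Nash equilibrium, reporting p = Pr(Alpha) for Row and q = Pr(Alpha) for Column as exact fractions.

In a mixed NE each player is indifferent between their pure strategies, so the opponent's mix sets the indifference.
Column indifferent between Alpha and Beta: p·(-4) + (1−p)·5 = p·0 + (1−p)·4 ⟹ 5 + (-9)p = 4 + (-4)p ⟹ p = 1/5.
Row indifferent between Alpha and Beta: q·0 + (1−q)·2 = q·(-2) + (1−q)·6 ⟹ 2 + (-2)q = 6 + (-8)q ⟹ q = 2/3.

p = 1/5, q = 2/3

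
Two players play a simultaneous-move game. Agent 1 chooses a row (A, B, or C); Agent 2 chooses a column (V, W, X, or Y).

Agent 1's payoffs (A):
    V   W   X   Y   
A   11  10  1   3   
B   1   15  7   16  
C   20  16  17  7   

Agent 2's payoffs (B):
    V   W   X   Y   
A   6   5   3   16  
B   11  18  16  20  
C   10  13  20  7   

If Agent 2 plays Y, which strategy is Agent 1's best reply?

B

With Agent 2 fixed at Y, Agent 1's payoffs are: A → 3, B → 16, C → 7.
The maximum is 16, achieved by B.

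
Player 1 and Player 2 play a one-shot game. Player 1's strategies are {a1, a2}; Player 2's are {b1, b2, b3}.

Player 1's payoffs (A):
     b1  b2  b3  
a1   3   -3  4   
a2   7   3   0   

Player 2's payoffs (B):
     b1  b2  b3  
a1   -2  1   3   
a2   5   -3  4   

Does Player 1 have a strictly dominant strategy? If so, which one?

Check whether one of Player 1's strategies beats all alternatives regardless of what the opponent does.
a1 is not dominant: against b1, a2 gives 7 > 3.
a2 is not dominant: against b3, a1 gives 4 > 0.
No single strategy is best against every opponent action.

No strictly dominant strategy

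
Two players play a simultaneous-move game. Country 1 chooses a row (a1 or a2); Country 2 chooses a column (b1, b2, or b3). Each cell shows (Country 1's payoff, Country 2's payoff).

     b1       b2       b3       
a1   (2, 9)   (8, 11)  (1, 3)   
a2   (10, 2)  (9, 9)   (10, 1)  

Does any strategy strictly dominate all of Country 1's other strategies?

A strategy is strictly dominant if it gives Country 1 a strictly higher payoff than every other strategy, against every choice by the opponent.
a2 strictly dominates: vs b1: 10 > 2; vs b2: 9 > 8; vs b3: 10 > 1.

a2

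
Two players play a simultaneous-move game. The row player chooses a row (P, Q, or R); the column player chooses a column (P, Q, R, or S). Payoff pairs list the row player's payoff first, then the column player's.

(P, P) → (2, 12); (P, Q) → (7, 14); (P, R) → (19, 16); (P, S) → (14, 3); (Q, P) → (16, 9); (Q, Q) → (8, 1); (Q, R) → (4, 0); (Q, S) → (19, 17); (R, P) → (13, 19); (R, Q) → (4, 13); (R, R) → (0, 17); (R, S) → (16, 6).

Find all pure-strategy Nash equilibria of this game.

Check mutual best responses: a cell is a NE iff neither player can gain by unilaterally deviating.
The row player's best responses — vs P: Q (payoff 16); vs Q: Q (payoff 8); vs R: P (payoff 19); vs S: Q (payoff 19).
The column player's best responses — vs P: R (payoff 16); vs Q: S (payoff 17); vs R: P (payoff 19).
Mutual best responses occur at (P, R) and (Q, S); at each, neither player gains by switching.

(P, R) and (Q, S)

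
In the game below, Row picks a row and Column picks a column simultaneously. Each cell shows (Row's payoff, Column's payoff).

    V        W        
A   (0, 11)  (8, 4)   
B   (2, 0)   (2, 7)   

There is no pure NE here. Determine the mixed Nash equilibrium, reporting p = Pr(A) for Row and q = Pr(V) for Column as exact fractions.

p = 1/2, q = 3/4

Each player's mixing probability is pinned down by making the *other* player indifferent.
Column indifferent between V and W: p·11 + (1−p)·0 = p·4 + (1−p)·7 ⟹ 0 + 11p = 7 + (-3)p ⟹ p = 1/2.
Row indifferent between A and B: q·0 + (1−q)·8 = q·2 + (1−q)·2 ⟹ 8 + (-8)q = 2 + 0q ⟹ q = 3/4.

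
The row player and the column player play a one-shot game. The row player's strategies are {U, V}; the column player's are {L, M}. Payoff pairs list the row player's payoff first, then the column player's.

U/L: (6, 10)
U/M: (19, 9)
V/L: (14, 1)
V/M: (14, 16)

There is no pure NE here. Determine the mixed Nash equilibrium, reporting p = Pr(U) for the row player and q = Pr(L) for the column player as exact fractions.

p = 15/16, q = 5/13

In a mixed NE each player is indifferent between their pure strategies, so the opponent's mix sets the indifference.
The column player indifferent between L and M: p·10 + (1−p)·1 = p·9 + (1−p)·16 ⟹ 1 + 9p = 16 + (-7)p ⟹ p = 15/16.
The row player indifferent between U and V: q·6 + (1−q)·19 = q·14 + (1−q)·14 ⟹ 19 + (-13)q = 14 + 0q ⟹ q = 5/13.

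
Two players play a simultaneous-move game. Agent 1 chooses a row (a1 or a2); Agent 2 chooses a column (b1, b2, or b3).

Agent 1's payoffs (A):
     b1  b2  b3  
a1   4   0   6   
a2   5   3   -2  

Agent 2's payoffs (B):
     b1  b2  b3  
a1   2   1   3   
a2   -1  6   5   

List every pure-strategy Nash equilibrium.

(a1, b3) and (a2, b2)

Find each player's best response to every opponent strategy; NE are the intersections.
Agent 1's best responses — vs b1: a2 (payoff 5); vs b2: a2 (payoff 3); vs b3: a1 (payoff 6).
Agent 2's best responses — vs a1: b3 (payoff 3); vs a2: b2 (payoff 6).
Mutual best responses occur at (a1, b3) and (a2, b2); at each, neither player gains by switching.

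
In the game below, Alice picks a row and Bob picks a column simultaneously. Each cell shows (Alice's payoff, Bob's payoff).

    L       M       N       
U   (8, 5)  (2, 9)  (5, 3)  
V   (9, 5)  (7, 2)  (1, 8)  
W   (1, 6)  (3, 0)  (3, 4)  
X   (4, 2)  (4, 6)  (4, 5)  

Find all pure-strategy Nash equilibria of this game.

Check mutual best responses: a cell is a NE iff neither player can gain by unilaterally deviating.
Alice's best responses — vs L: V (payoff 9); vs M: V (payoff 7); vs N: U (payoff 5).
Bob's best responses — vs U: M (payoff 9); vs V: N (payoff 8); vs W: L (payoff 6); vs X: M (payoff 6).
No cell has both players best-responding. For instance, Alice's best reply to M is V, but against V Bob prefers N over M.

No pure-strategy Nash equilibrium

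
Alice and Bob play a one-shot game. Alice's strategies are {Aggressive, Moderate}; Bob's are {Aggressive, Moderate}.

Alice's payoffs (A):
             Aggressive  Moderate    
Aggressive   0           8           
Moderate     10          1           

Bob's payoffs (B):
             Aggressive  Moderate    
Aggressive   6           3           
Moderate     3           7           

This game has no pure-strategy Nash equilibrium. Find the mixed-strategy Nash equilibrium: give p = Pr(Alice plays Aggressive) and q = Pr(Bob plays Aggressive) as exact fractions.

p = 4/7, q = 7/17

In a mixed NE each player is indifferent between their pure strategies, so the opponent's mix sets the indifference.
Bob indifferent between Aggressive and Moderate: p·6 + (1−p)·3 = p·3 + (1−p)·7 ⟹ 3 + 3p = 7 + (-4)p ⟹ p = 4/7.
Alice indifferent between Aggressive and Moderate: q·0 + (1−q)·8 = q·10 + (1−q)·1 ⟹ 8 + (-8)q = 1 + 9q ⟹ q = 7/17.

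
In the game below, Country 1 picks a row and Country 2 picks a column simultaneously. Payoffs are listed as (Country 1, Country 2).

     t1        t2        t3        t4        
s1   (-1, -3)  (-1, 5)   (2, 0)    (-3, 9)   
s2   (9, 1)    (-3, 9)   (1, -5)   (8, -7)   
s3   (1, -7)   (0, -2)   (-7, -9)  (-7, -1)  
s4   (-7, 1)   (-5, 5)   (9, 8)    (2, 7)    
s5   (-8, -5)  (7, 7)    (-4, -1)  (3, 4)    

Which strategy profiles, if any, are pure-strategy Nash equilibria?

(s4, t3) and (s5, t2)

Find each player's best response to every opponent strategy; NE are the intersections.
Country 1's best responses — vs t1: s2 (payoff 9); vs t2: s5 (payoff 7); vs t3: s4 (payoff 9); vs t4: s2 (payoff 8).
Country 2's best responses — vs s1: t4 (payoff 9); vs s2: t2 (payoff 9); vs s3: t4 (payoff -1); vs s4: t3 (payoff 8); vs s5: t2 (payoff 7).
Mutual best responses occur at (s4, t3) and (s5, t2); at each, neither player gains by switching.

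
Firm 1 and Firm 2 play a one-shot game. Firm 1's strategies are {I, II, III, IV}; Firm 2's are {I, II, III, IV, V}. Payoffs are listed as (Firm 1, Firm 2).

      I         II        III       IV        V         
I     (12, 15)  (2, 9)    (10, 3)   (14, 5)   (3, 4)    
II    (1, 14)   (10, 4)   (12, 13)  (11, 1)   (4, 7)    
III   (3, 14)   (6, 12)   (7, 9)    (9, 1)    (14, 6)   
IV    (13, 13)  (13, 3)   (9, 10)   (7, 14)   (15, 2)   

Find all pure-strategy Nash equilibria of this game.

A profile is a Nash equilibrium when each player is best-responding to the other.
Firm 1's best responses — vs I: IV (payoff 13); vs II: IV (payoff 13); vs III: II (payoff 12); vs IV: I (payoff 14); vs V: IV (payoff 15).
Firm 2's best responses — vs I: I (payoff 15); vs II: I (payoff 14); vs III: I (payoff 14); vs IV: IV (payoff 14).
No cell has both players best-responding. For instance, Firm 1's best reply to I is IV, but against IV Firm 2 prefers IV over I.

There is no pure-strategy Nash equilibrium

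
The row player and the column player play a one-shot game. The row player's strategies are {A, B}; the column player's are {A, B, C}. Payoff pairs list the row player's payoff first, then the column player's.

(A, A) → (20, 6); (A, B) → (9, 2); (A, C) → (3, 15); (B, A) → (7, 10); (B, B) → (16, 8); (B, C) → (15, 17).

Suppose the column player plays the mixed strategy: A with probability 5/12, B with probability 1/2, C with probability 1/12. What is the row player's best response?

Compute the row player's expected payoff from each pure strategy against the given mix.
A: (5/12)·20 + (1/2)·9 + (1/12)·3 = 157/12
B: (5/12)·7 + (1/2)·16 + (1/12)·15 = 73/6
Highest expected payoff is 157/12, from A.

A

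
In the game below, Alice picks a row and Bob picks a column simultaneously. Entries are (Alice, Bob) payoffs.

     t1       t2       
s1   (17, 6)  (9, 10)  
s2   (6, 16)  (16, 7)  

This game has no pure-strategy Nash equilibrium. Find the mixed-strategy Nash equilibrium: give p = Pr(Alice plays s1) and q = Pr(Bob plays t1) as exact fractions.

In a mixed NE each player is indifferent between their pure strategies, so the opponent's mix sets the indifference.
Bob indifferent between t1 and t2: p·6 + (1−p)·16 = p·10 + (1−p)·7 ⟹ 16 + (-10)p = 7 + 3p ⟹ p = 9/13.
Alice indifferent between s1 and s2: q·17 + (1−q)·9 = q·6 + (1−q)·16 ⟹ 9 + 8q = 16 + (-10)q ⟹ q = 7/18.

p = 9/13, q = 7/18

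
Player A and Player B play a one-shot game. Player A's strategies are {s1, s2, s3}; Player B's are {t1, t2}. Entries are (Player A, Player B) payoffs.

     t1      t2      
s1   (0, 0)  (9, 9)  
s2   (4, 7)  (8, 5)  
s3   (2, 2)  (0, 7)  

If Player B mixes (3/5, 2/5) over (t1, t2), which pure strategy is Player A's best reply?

s2

Compute Player A's expected payoff from each pure strategy against the given mix.
s1: (3/5)·0 + (2/5)·9 = 18/5
s2: (3/5)·4 + (2/5)·8 = 28/5
s3: (3/5)·2 + (2/5)·0 = 6/5
Highest expected payoff is 28/5, from s2.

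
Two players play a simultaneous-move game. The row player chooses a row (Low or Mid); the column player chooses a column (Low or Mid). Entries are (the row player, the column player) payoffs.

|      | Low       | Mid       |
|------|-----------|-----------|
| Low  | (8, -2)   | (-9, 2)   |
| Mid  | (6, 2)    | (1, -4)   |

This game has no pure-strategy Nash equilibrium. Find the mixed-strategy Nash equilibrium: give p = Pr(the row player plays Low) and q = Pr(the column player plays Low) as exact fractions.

p = 3/5, q = 5/6

In a mixed NE each player is indifferent between their pure strategies, so the opponent's mix sets the indifference.
The column player indifferent between Low and Mid: p·(-2) + (1−p)·2 = p·2 + (1−p)·(-4) ⟹ 2 + (-4)p = (-4) + 6p ⟹ p = 3/5.
The row player indifferent between Low and Mid: q·8 + (1−q)·(-9) = q·6 + (1−q)·1 ⟹ (-9) + 17q = 1 + 5q ⟹ q = 5/6.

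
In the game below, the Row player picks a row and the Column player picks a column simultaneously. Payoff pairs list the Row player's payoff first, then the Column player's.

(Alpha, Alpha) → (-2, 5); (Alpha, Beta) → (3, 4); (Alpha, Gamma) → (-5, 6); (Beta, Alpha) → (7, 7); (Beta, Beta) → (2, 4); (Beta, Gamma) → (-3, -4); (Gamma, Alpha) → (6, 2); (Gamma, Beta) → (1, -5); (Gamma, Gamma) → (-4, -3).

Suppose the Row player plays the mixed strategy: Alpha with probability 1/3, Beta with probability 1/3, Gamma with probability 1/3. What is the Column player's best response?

The Column player's best reply maximizes expected payoff against the mix.
Alpha: (1/3)·5 + (1/3)·7 + (1/3)·2 = 14/3
Beta: (1/3)·4 + (1/3)·4 + (1/3)·(-5) = 1
Gamma: (1/3)·6 + (1/3)·(-4) + (1/3)·(-3) = -1/3
Highest expected payoff is 14/3, from Alpha.

Alpha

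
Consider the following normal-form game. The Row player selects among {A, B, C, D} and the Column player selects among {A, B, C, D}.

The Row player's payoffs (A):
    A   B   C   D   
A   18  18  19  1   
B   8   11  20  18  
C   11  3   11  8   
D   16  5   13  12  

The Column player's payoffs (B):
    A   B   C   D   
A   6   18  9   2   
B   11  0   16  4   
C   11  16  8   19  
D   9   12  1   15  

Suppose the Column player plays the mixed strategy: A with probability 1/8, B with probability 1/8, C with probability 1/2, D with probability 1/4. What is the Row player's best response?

B

Compute the Row player's expected payoff from each pure strategy against the given mix.
A: (1/8)·18 + (1/8)·18 + (1/2)·19 + (1/4)·1 = 57/4
B: (1/8)·8 + (1/8)·11 + (1/2)·20 + (1/4)·18 = 135/8
C: (1/8)·11 + (1/8)·3 + (1/2)·11 + (1/4)·8 = 37/4
D: (1/8)·16 + (1/8)·5 + (1/2)·13 + (1/4)·12 = 97/8
Highest expected payoff is 135/8, from B.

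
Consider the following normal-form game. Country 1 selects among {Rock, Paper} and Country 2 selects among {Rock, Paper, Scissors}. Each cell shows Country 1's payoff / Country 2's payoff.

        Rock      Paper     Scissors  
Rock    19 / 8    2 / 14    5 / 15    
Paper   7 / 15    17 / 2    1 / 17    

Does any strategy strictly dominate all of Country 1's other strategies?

No strictly dominant strategy

A strategy is strictly dominant if it gives Country 1 a strictly higher payoff than every other strategy, against every choice by the opponent.
Rock is not dominant: against Paper, Paper gives 17 > 2.
Paper is not dominant: against Rock, Rock gives 19 > 7.
No single strategy is best against every opponent action.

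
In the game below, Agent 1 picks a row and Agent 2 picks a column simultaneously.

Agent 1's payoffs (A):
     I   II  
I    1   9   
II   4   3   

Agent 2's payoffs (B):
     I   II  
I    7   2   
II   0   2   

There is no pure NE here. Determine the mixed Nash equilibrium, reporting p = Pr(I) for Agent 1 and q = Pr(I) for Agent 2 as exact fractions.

p = 2/7, q = 2/3

In a mixed NE each player is indifferent between their pure strategies, so the opponent's mix sets the indifference.
Agent 2 indifferent between I and II: p·7 + (1−p)·0 = p·2 + (1−p)·2 ⟹ 0 + 7p = 2 + 0p ⟹ p = 2/7.
Agent 1 indifferent between I and II: q·1 + (1−q)·9 = q·4 + (1−q)·3 ⟹ 9 + (-8)q = 3 + 1q ⟹ q = 2/3.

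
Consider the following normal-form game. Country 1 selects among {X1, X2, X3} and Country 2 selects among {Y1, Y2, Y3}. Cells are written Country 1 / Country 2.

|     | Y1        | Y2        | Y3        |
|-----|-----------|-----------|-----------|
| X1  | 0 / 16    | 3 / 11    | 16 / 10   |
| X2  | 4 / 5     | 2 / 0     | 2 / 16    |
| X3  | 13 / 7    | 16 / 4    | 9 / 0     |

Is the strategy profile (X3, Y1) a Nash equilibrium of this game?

Holding Country 2 at Y1: Country 1 gets 13 from X3, versus 0 from X1, 4 from X2. No profitable deviation for Country 1.
Holding Country 1 at X3: Country 2 gets 7 from Y1, versus 4 from Y2, 0 from Y3. No profitable deviation for Country 2 either.

Yes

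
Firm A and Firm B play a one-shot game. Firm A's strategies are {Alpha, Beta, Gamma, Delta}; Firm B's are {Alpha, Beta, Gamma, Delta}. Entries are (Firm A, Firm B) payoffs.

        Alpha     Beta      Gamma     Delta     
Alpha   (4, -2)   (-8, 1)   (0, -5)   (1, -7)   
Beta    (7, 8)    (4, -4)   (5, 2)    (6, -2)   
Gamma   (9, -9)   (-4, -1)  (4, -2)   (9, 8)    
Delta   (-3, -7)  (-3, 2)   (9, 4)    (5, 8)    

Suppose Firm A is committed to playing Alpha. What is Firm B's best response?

Beta

With Firm A fixed at Alpha, Firm B's payoffs are: Alpha → -2, Beta → 1, Gamma → -5, Delta → -7.
The maximum is 1, achieved by Beta.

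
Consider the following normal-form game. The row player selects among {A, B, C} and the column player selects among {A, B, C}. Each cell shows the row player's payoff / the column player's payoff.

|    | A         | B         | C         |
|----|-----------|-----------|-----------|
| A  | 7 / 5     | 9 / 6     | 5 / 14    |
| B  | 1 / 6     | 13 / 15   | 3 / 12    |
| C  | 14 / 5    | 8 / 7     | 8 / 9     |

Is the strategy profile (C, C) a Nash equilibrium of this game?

Holding the column player at C: the row player gets 8 from C, versus 5 from A, 3 from B. No profitable deviation for the row player.
Holding the row player at C: the column player gets 9 from C, versus 5 from A, 7 from B. No profitable deviation for the column player either.

Yes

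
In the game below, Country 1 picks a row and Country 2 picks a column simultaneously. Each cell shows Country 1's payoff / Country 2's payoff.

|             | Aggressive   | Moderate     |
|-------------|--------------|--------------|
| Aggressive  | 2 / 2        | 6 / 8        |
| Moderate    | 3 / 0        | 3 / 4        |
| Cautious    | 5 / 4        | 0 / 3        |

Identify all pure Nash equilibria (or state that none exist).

(Aggressive, Moderate) and (Cautious, Aggressive)

A profile is a Nash equilibrium when each player is best-responding to the other.
Country 1's best responses — vs Aggressive: Cautious (payoff 5); vs Moderate: Aggressive (payoff 6).
Country 2's best responses — vs Aggressive: Moderate (payoff 8); vs Moderate: Moderate (payoff 4); vs Cautious: Aggressive (payoff 4).
Mutual best responses occur at (Aggressive, Moderate) and (Cautious, Aggressive); at each, neither player gains by switching.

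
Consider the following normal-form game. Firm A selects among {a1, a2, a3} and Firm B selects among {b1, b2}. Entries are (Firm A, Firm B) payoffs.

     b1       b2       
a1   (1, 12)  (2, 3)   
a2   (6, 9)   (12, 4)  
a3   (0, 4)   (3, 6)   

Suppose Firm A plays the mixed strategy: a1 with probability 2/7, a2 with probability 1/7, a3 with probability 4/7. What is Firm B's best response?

Firm B's best reply maximizes expected payoff against the mix.
b1: (2/7)·12 + (1/7)·9 + (4/7)·4 = 7
b2: (2/7)·3 + (1/7)·4 + (4/7)·6 = 34/7
Highest expected payoff is 7, from b1.

b1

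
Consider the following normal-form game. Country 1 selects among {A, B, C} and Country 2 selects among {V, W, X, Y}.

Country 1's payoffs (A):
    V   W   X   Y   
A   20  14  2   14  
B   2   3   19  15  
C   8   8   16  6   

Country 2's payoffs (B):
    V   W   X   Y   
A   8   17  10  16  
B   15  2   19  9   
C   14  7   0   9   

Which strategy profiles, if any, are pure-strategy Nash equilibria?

Find each player's best response to every opponent strategy; NE are the intersections.
Country 1's best responses — vs V: A (payoff 20); vs W: A (payoff 14); vs X: B (payoff 19); vs Y: B (payoff 15).
Country 2's best responses — vs A: W (payoff 17); vs B: X (payoff 19); vs C: V (payoff 14).
Mutual best responses occur at (A, W) and (B, X); at each, neither player gains by switching.

(A, W) and (B, X)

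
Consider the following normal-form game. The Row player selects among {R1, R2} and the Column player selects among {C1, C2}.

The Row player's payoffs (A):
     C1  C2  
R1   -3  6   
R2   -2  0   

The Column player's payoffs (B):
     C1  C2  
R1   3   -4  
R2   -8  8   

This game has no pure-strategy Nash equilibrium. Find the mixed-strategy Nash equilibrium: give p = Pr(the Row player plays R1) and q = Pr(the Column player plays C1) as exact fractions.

p = 16/23, q = 6/7

Each player's mixing probability is pinned down by making the *other* player indifferent.
The Column player indifferent between C1 and C2: p·3 + (1−p)·(-8) = p·(-4) + (1−p)·8 ⟹ (-8) + 11p = 8 + (-12)p ⟹ p = 16/23.
The Row player indifferent between R1 and R2: q·(-3) + (1−q)·6 = q·(-2) + (1−q)·0 ⟹ 6 + (-9)q = 0 + (-2)q ⟹ q = 6/7.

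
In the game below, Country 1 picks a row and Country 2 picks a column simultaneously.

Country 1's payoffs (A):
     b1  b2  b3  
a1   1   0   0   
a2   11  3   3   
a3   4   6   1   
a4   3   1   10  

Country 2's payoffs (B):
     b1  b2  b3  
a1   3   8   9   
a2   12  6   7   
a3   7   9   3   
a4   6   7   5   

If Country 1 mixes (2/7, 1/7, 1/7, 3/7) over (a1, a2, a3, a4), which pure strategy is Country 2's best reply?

b2

Compute Country 2's expected payoff from each pure strategy against the given mix.
b1: (2/7)·3 + (1/7)·12 + (1/7)·7 + (3/7)·6 = 43/7
b2: (2/7)·8 + (1/7)·6 + (1/7)·9 + (3/7)·7 = 52/7
b3: (2/7)·9 + (1/7)·7 + (1/7)·3 + (3/7)·5 = 43/7
Highest expected payoff is 52/7, from b2.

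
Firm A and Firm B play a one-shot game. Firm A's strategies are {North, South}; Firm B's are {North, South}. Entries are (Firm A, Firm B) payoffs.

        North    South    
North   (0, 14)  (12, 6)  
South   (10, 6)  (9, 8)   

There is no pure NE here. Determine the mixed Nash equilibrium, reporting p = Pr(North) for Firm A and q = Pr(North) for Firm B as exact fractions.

Each player's mixing probability is pinned down by making the *other* player indifferent.
Firm B indifferent between North and South: p·14 + (1−p)·6 = p·6 + (1−p)·8 ⟹ 6 + 8p = 8 + (-2)p ⟹ p = 1/5.
Firm A indifferent between North and South: q·0 + (1−q)·12 = q·10 + (1−q)·9 ⟹ 12 + (-12)q = 9 + 1q ⟹ q = 3/13.

p = 1/5, q = 3/13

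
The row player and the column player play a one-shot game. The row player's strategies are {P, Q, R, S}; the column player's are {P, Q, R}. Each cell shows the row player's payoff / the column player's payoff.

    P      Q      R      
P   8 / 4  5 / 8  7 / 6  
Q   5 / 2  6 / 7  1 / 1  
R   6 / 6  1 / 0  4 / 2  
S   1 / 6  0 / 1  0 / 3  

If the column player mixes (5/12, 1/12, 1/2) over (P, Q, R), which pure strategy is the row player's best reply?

P

The row player's best reply maximizes expected payoff against the mix.
P: (5/12)·8 + (1/12)·5 + (1/2)·7 = 29/4
Q: (5/12)·5 + (1/12)·6 + (1/2)·1 = 37/12
R: (5/12)·6 + (1/12)·1 + (1/2)·4 = 55/12
S: (5/12)·1 + (1/12)·0 + (1/2)·0 = 5/12
Highest expected payoff is 29/4, from P.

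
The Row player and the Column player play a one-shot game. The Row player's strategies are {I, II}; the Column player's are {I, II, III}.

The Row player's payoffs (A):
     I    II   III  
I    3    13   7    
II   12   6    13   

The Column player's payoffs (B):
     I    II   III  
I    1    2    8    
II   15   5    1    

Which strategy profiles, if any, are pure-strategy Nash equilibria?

(II, I)

A profile is a Nash equilibrium when each player is best-responding to the other.
The Row player's best responses — vs I: II (payoff 12); vs II: I (payoff 13); vs III: II (payoff 13).
The Column player's best responses — vs I: III (payoff 8); vs II: I (payoff 15).
The only mutual best response is (II, I); neither player gains by switching there.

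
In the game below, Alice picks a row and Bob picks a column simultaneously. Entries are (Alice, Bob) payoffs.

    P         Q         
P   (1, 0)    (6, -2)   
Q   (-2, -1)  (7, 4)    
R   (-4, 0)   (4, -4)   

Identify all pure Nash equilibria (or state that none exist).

A profile is a Nash equilibrium when each player is best-responding to the other.
Alice's best responses — vs P: P (payoff 1); vs Q: Q (payoff 7).
Bob's best responses — vs P: P (payoff 0); vs Q: Q (payoff 4); vs R: P (payoff 0).
Mutual best responses occur at (P, P) and (Q, Q); at each, neither player gains by switching.

(P, P) and (Q, Q)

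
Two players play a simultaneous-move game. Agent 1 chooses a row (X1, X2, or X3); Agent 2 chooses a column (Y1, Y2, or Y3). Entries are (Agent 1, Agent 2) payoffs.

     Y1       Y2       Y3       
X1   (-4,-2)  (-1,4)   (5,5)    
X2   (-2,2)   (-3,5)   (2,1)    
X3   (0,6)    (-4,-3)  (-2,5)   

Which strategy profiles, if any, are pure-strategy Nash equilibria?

A profile is a Nash equilibrium when each player is best-responding to the other.
Agent 1's best responses — vs Y1: X3 (payoff 0); vs Y2: X1 (payoff -1); vs Y3: X1 (payoff 5).
Agent 2's best responses — vs X1: Y3 (payoff 5); vs X2: Y2 (payoff 5); vs X3: Y1 (payoff 6).
Mutual best responses occur at (X1, Y3) and (X3, Y1); at each, neither player gains by switching.

(X1, Y3) and (X3, Y1)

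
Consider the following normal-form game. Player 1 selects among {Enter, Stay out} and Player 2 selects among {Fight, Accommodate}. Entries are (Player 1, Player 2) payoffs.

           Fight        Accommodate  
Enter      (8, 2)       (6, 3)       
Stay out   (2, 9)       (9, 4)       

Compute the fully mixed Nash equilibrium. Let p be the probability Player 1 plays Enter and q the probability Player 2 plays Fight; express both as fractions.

Each player's mixing probability is pinned down by making the *other* player indifferent.
Player 2 indifferent between Fight and Accommodate: p·2 + (1−p)·9 = p·3 + (1−p)·4 ⟹ 9 + (-7)p = 4 + (-1)p ⟹ p = 5/6.
Player 1 indifferent between Enter and Stay out: q·8 + (1−q)·6 = q·2 + (1−q)·9 ⟹ 6 + 2q = 9 + (-7)q ⟹ q = 1/3.

p = 5/6, q = 1/3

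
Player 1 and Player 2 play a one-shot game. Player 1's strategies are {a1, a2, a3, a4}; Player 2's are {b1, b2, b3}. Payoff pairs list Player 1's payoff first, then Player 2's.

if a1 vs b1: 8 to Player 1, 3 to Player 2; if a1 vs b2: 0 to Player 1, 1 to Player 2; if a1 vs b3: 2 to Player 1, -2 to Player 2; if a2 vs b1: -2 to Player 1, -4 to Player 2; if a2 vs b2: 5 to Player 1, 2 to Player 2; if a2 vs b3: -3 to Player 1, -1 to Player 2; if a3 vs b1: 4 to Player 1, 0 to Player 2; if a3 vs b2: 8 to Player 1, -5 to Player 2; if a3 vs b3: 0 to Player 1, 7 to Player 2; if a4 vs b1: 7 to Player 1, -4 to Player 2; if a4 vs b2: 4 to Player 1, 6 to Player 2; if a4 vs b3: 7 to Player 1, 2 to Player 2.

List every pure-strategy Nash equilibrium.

(a1, b1)

Check mutual best responses: a cell is a NE iff neither player can gain by unilaterally deviating.
Player 1's best responses — vs b1: a1 (payoff 8); vs b2: a3 (payoff 8); vs b3: a4 (payoff 7).
Player 2's best responses — vs a1: b1 (payoff 3); vs a2: b2 (payoff 2); vs a3: b3 (payoff 7); vs a4: b2 (payoff 6).
The only mutual best response is (a1, b1); neither player gains by switching there.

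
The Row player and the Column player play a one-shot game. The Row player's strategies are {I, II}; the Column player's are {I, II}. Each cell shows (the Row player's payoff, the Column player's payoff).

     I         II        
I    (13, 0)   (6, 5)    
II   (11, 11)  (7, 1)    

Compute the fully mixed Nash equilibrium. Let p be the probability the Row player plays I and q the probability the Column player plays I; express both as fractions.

p = 2/3, q = 1/3

In a mixed NE each player is indifferent between their pure strategies, so the opponent's mix sets the indifference.
The Column player indifferent between I and II: p·0 + (1−p)·11 = p·5 + (1−p)·1 ⟹ 11 + (-11)p = 1 + 4p ⟹ p = 2/3.
The Row player indifferent between I and II: q·13 + (1−q)·6 = q·11 + (1−q)·7 ⟹ 6 + 7q = 7 + 4q ⟹ q = 1/3.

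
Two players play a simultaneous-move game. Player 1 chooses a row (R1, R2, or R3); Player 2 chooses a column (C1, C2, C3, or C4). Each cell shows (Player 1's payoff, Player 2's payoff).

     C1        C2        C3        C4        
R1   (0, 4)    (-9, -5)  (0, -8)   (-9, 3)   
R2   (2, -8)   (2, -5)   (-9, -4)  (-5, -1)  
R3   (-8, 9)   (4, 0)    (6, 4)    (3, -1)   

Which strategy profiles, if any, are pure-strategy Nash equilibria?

None

A profile is a Nash equilibrium when each player is best-responding to the other.
Player 1's best responses — vs C1: R2 (payoff 2); vs C2: R3 (payoff 4); vs C3: R3 (payoff 6); vs C4: R3 (payoff 3).
Player 2's best responses — vs R1: C1 (payoff 4); vs R2: C4 (payoff -1); vs R3: C1 (payoff 9).
No cell has both players best-responding. For instance, Player 1's best reply to C4 is R3, but against R3 Player 2 prefers C1 over C4.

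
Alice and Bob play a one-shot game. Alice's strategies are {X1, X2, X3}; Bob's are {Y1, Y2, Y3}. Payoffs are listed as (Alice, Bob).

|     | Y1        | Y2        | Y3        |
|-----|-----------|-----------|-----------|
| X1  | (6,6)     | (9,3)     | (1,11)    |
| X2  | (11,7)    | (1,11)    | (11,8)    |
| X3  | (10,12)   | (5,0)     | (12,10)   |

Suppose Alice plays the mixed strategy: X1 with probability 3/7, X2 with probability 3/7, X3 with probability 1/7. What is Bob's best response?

Y3

Compute Bob's expected payoff from each pure strategy against the given mix.
Y1: (3/7)·6 + (3/7)·7 + (1/7)·12 = 51/7
Y2: (3/7)·3 + (3/7)·11 + (1/7)·0 = 6
Y3: (3/7)·11 + (3/7)·8 + (1/7)·10 = 67/7
Highest expected payoff is 67/7, from Y3.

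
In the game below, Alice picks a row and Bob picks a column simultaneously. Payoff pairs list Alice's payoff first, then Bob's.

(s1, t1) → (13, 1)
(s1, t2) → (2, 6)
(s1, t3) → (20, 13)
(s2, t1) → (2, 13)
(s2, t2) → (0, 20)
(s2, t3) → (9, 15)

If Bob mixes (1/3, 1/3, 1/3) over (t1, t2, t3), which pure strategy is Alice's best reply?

Alice's best reply maximizes expected payoff against the mix.
s1: (1/3)·13 + (1/3)·2 + (1/3)·20 = 35/3
s2: (1/3)·2 + (1/3)·0 + (1/3)·9 = 11/3
Highest expected payoff is 35/3, from s1.

s1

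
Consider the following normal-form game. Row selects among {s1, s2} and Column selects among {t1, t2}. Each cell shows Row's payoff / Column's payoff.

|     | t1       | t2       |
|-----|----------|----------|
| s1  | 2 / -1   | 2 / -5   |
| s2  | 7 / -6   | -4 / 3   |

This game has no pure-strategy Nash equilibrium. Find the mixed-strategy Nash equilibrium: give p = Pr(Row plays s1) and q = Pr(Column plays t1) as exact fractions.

In a mixed NE each player is indifferent between their pure strategies, so the opponent's mix sets the indifference.
Column indifferent between t1 and t2: p·(-1) + (1−p)·(-6) = p·(-5) + (1−p)·3 ⟹ (-6) + 5p = 3 + (-8)p ⟹ p = 9/13.
Row indifferent between s1 and s2: q·2 + (1−q)·2 = q·7 + (1−q)·(-4) ⟹ 2 + 0q = (-4) + 11q ⟹ q = 6/11.

p = 9/13, q = 6/11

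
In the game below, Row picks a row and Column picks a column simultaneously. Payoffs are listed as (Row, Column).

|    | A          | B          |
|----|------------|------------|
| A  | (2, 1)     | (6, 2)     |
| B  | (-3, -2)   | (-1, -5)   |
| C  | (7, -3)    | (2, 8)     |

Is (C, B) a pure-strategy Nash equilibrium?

No

Holding Column at B: Row gets 2 from C but could get 6 by switching to A. Row has a profitable deviation.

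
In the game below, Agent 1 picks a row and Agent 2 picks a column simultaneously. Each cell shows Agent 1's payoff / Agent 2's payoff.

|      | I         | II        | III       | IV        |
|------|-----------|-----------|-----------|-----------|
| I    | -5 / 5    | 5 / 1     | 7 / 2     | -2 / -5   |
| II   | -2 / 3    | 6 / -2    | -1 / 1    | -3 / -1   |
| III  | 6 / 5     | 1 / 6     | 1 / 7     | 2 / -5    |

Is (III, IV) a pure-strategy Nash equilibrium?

Holding Agent 2 at IV: Agent 1 gets 2 from III, versus -2 from I, -3 from II. No profitable deviation for Agent 1.
Holding Agent 1 at III: Agent 2 gets -5 from IV but could get 7 by switching to III. Agent 2 has a profitable deviation.

No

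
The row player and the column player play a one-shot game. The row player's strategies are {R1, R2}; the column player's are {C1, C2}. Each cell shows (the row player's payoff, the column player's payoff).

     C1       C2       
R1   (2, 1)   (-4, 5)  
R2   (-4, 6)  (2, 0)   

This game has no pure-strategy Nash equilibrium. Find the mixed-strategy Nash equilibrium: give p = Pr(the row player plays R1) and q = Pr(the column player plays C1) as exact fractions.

p = 3/5, q = 1/2

Each player's mixing probability is pinned down by making the *other* player indifferent.
The column player indifferent between C1 and C2: p·1 + (1−p)·6 = p·5 + (1−p)·0 ⟹ 6 + (-5)p = 0 + 5p ⟹ p = 3/5.
The row player indifferent between R1 and R2: q·2 + (1−q)·(-4) = q·(-4) + (1−q)·2 ⟹ (-4) + 6q = 2 + (-6)q ⟹ q = 1/2.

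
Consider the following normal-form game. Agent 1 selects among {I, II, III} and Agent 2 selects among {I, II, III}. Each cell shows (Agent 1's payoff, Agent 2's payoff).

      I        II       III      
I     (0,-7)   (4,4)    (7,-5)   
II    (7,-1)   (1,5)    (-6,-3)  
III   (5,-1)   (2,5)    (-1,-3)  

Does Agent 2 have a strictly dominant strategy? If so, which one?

II

Check whether one of Agent 2's strategies beats all alternatives regardless of what the opponent does.
II strictly dominates: vs I: 4 > each of {-7, -5}; vs II: 5 > each of {-1, -3}; vs III: 5 > each of {-1, -3}.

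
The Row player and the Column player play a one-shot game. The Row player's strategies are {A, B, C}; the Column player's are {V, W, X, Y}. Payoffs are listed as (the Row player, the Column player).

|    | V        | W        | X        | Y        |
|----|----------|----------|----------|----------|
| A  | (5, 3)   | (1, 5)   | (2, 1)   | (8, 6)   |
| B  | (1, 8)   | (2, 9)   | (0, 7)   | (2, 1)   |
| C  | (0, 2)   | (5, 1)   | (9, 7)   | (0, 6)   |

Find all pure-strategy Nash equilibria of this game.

A profile is a Nash equilibrium when each player is best-responding to the other.
The Row player's best responses — vs V: A (payoff 5); vs W: C (payoff 5); vs X: C (payoff 9); vs Y: A (payoff 8).
The Column player's best responses — vs A: Y (payoff 6); vs B: W (payoff 9); vs C: X (payoff 7).
Mutual best responses occur at (A, Y) and (C, X); at each, neither player gains by switching.

(A, Y) and (C, X)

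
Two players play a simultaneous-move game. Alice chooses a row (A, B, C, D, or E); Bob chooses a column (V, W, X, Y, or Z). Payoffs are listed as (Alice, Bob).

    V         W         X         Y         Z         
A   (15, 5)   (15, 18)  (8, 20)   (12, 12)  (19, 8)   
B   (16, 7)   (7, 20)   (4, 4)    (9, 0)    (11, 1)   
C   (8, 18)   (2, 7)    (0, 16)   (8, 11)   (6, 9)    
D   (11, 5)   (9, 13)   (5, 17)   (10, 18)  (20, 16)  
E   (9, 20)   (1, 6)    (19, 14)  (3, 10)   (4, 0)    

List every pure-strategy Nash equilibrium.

None

A profile is a Nash equilibrium when each player is best-responding to the other.
Alice's best responses — vs V: B (payoff 16); vs W: A (payoff 15); vs X: E (payoff 19); vs Y: A (payoff 12); vs Z: D (payoff 20).
Bob's best responses — vs A: X (payoff 20); vs B: W (payoff 20); vs C: V (payoff 18); vs D: Y (payoff 18); vs E: V (payoff 20).
No cell has both players best-responding. For instance, Alice's best reply to Y is A, but against A Bob prefers X over Y.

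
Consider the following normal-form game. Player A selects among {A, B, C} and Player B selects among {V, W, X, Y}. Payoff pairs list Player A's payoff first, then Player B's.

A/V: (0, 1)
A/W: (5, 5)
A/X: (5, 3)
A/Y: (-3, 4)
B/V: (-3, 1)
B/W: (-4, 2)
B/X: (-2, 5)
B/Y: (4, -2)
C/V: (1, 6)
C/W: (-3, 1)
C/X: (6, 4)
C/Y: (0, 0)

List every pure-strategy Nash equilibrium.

(A, W) and (C, V)

Find each player's best response to every opponent strategy; NE are the intersections.
Player A's best responses — vs V: C (payoff 1); vs W: A (payoff 5); vs X: C (payoff 6); vs Y: B (payoff 4).
Player B's best responses — vs A: W (payoff 5); vs B: X (payoff 5); vs C: V (payoff 6).
Mutual best responses occur at (A, W) and (C, V); at each, neither player gains by switching.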